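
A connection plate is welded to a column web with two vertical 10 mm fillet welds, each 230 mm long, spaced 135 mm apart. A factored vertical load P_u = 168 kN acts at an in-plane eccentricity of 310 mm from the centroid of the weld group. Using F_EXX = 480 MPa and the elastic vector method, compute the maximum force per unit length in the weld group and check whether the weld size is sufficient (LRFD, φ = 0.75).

Total weld length L_w = 460 mm. Treat welds as unit-width lines.
Polar moment about centroid: J = 2[d³/12 + d(b/2)²] = 2[230³/12 + 230×67.5²] = 4124000 mm³.
Direct shear f_v = P/L_w = 168×10³ / 460 = 365.2 N/mm (vertical).
Torsion M = P·e = 168×10³ × 310 = 52080000 N·mm.
Critical point at (x, y) = (67.5, 115) from centroid. f_tx = M·y/J = 1452 N/mm; f_ty = M·x/J = 852.5 N/mm.
Resultant f_max = √[f_tx² + (f_v + f_ty)²] = √[1452² + (365.2 + 852.5)²] = 1895 N/mm.
Capacity per unit length: φr_n = 0.75 × 0.6 × 480 × (0.707 × 10) = 1527 N/mm.
1895 > 1527 → NOT adequate.

f_max ≈ 1900 N/mm; NOT adequate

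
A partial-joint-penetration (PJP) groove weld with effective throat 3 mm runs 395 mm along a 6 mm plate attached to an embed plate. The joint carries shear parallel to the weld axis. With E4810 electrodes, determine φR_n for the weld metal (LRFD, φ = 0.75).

E48XX → F_EXX = 480 MPa.
Effective throat (given) t_e = 3 mm.
A_we = 3 × 395 = 1185 mm².
F_nw = 0.6 F_EXX = 288 MPa.
φR_n = 0.75 × 288 × 1185 × 10⁻³ = 256 kN.

φR_n ≈ 256 kN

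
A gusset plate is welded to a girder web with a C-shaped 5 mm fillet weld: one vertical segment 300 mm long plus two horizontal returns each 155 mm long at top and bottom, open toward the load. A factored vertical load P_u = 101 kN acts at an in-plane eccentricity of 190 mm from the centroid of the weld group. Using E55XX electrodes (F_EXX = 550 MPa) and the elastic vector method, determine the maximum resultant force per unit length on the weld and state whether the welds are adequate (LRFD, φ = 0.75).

Total weld length L_w = 610 mm. Treat welds as unit-width lines.
Centroid: x̄ = 2×155×77.5 / 610 = 39.39 mm from the vertical weld.
Polar moment about centroid: J = I_x + I_y = [300³/12 + 2×155×150²] + [300×39.39² + 2(155³/12 + 155×38.11²)] = 10760000 mm³.
Direct shear f_v = P/L_w = 101×10³ / 610 = 165.6 N/mm (vertical).
Torsion M = P·e = 101×10³ × 190 = 19190000 N·mm.
Critical point at (x, y) = (115.6, 150) from centroid. f_tx = M·y/J = 267.5 N/mm; f_ty = M·x/J = 206.2 N/mm.
Resultant f_max = √[f_tx² + (f_v + f_ty)²] = √[267.5² + (165.6 + 206.2)²] = 458 N/mm.
Capacity per unit length: φr_n = 0.75 × 0.6 × 550 × (0.707 × 5) = 874.9 N/mm.
458 ≤ 874.9 → adequate.

f_max ≈ 458 N/mm; adequate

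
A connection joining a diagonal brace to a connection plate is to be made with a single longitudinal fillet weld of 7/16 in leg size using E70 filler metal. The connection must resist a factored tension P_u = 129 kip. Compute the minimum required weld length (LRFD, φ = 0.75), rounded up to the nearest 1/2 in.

L = 13.5 in

E70XX → F_EXX = 70 ksi.
Throat t_e = 0.707 × 0.4375 = 0.3093 in.
φr_n = 0.75 × 0.6 × 70 × 0.3093 = 9.743 kip/in.
L_req = P_u / φr_n = 129 / 9.743 = 13.24 in total.
Round up → use L = 13.5 in.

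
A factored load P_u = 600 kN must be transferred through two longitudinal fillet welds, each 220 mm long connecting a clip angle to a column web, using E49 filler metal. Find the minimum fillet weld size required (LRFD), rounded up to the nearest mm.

w = 9 mm

E49XX → F_EXX = 490 MPa.
Total weld length L = 440 mm.
Required throat t_e = P_u / (φ × 0.6 F_EXX × L) = 600 / (0.75 × 0.6 × 490 × 440 × 10⁻³) = 6.184 mm.
Required leg w = t_e / 0.707 = 8.747 mm → use 9 mm.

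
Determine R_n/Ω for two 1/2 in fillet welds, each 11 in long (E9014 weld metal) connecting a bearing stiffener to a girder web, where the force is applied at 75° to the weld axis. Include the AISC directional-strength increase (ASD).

R_n/Ω ≈ 310 kip

E90XX → F_EXX = 90 ksi.
t_e = 0.707 × 0.5 = 0.3535 in; A_we = 0.3535 × 22 = 7.777 in².
Directional factor: 1.0 + 0.5 sin^1.5(75°) = 1.475.
F_nw = 0.6 × 90 × 1.475 = 79.63 ksi.
R_n/Ω = (79.63 × 7.777) / 2.0 = 309.6 kip.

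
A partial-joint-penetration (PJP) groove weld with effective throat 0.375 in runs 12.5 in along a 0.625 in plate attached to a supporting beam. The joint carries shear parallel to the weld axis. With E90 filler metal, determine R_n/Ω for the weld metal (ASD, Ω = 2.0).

E90XX → F_EXX = 90 ksi.
Effective throat (given) t_e = 0.375 in.
A_we = 0.375 × 12.5 = 4.688 in².
F_nw = 0.6 F_EXX = 54 ksi.
R_n/Ω = (54 × 4.688) / 2.0 = 126.6 kip.

R_n/Ω ≈ 127 kip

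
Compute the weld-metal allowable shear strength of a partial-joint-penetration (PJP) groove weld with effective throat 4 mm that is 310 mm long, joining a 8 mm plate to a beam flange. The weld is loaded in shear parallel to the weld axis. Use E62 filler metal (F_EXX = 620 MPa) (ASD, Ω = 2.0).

Effective throat (given) t_e = 4 mm.
A_we = 4 × 310 = 1240 mm².
F_nw = 0.6 F_EXX = 372 MPa.
R_n/Ω = (372 × 1240) / 2.0 × 10⁻³ = 230.6 kN.

R_n/Ω ≈ 231 kN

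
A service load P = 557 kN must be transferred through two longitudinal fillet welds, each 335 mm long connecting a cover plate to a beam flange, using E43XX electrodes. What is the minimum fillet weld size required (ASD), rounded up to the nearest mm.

w = 10 mm

E43XX → F_EXX = 430 MPa.
Total weld length L = 670 mm.
Required throat t_e = P × Ω / (0.6 F_EXX × L) = 557 × 2.0 / (0.6 × 430 × 670 × 10⁻³) = 6.445 mm.
Required leg w = t_e / 0.707 = 9.115 mm → use 10 mm.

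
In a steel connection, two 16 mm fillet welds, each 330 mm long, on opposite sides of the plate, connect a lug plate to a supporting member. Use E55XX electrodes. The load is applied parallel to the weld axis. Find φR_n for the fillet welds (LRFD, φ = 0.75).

φR_n ≈ 1850 kN

E55XX → F_EXX = 550 MPa.
Effective throat t_e = 0.707 × 16 = 11.31 mm.
Total length L = 660 mm; A_we = 11.31 × 660 = 7466 mm².
F_nw = 0.6 F_EXX = 0.6 × 550 = 330 MPa.
φR_n = 0.75 × 330 × 7466 × 10⁻³ = 1848 kN.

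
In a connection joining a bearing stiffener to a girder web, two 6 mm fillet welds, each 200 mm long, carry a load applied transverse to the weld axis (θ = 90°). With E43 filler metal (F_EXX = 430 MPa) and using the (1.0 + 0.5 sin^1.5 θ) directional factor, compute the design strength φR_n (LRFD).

t_e = 0.707 × 6 = 4.242 mm; A_we = 4.242 × 400 = 1697 mm².
Directional factor: 1.0 + 0.5 sin^1.5(90°) = 1.5.
F_nw = 0.6 × 430 × 1.5 = 387 MPa.
φR_n = 0.75 × 387 × 1697 × 10⁻³ = 492.5 kN.

φR_n ≈ 492 kN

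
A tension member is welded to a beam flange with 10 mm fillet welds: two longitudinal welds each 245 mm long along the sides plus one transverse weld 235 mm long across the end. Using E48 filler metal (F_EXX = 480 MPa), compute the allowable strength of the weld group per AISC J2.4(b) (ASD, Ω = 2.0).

R_n/Ω ≈ 783 kN

t_e = 0.707 × 10 = 7.07 mm.
R_nwl = 0.6 × 480 × 7.07 × 490 × 10⁻³ = 997.7 kN (longitudinal, 2 welds).
R_nwt = 0.6 × 480 × 7.07 × 235 × 10⁻³ = 478.5 kN (transverse, base value).
(i) R_nwl + R_nwt = 1476 kN; (ii) 0.85 R_nwl + 1.5 R_nwt = 1566 kN.
R_n = max = 1566 kN [governs: (ii)]; R_n/Ω = 782.9 kN.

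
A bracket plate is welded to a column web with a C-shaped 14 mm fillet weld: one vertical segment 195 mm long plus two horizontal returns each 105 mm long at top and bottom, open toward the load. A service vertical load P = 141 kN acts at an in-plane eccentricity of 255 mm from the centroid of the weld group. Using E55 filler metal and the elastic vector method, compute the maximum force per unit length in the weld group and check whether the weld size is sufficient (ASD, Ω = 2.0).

E55XX → F_EXX = 550 MPa.
Total weld length L_w = 405 mm. Treat welds as unit-width lines.
Centroid: x̄ = 2×105×52.5 / 405 = 27.22 mm from the vertical weld.
Polar moment about centroid: J = I_x + I_y = [195³/12 + 2×105×97.5²] + [195×27.22² + 2(105³/12 + 105×25.28²)] = 3086000 mm³.
Direct shear f_v = P/L_w = 141×10³ / 405 = 348.1 N/mm (vertical).
Torsion M = P·e = 141×10³ × 255 = 35955000 N·mm.
Critical point at (x, y) = (77.78, 97.5) from centroid. f_tx = M·y/J = 1136 N/mm; f_ty = M·x/J = 906.2 N/mm.
Resultant f_max = √[f_tx² + (f_v + f_ty)²] = √[1136² + (348.1 + 906.2)²] = 1692 N/mm.
Capacity per unit length: r_n/Ω = (1/2.0) × 0.6 × 550 × (0.707 × 14) = 1633 N/mm.
1692 > 1633 → NOT adequate.

f_max ≈ 1690 N/mm; NOT adequate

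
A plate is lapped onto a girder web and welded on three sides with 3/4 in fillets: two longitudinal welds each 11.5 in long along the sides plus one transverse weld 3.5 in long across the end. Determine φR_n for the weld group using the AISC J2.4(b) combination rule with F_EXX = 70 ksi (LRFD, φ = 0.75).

φR_n ≈ 443 kip

t_e = 0.707 × 0.75 = 0.5302 in.
R_nwl = 0.6 × 70 × 0.5302 × 23 = 512.2 kip (longitudinal, 2 welds).
R_nwt = 0.6 × 70 × 0.5302 × 3.5 = 77.95 kip (transverse, base value).
(i) R_nwl + R_nwt = 590.2 kip; (ii) 0.85 R_nwl + 1.5 R_nwt = 552.3 kip.
R_n = max = 590.2 kip [governs: (i)]; φR_n = 442.6 kip.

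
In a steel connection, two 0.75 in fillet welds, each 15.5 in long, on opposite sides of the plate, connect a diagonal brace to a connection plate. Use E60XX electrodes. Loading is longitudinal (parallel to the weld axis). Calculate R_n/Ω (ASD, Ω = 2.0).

R_n/Ω ≈ 296 kip

E60XX → F_EXX = 60 ksi.
Effective throat t_e = 0.707 × 0.75 = 0.5302 in.
Total length L = 31 in; A_we = 0.5302 × 31 = 16.44 in².
F_nw = 0.6 F_EXX = 0.6 × 60 = 36 ksi.
R_n = 36 × 16.44 = 591.8 kip; R_n/Ω = 591.8/2.0 = 295.9 kip.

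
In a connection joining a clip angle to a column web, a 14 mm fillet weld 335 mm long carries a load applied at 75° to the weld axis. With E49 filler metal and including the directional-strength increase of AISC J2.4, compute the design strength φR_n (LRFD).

E49XX → F_EXX = 490 MPa.
t_e = 0.707 × 14 = 9.898 mm; A_we = 9.898 × 335 = 3316 mm².
Directional factor: 1.0 + 0.5 sin^1.5(75°) = 1.475.
F_nw = 0.6 × 490 × 1.475 = 433.6 MPa.
φR_n = 0.75 × 433.6 × 3316 × 10⁻³ = 1078 kN.

φR_n ≈ 1080 kN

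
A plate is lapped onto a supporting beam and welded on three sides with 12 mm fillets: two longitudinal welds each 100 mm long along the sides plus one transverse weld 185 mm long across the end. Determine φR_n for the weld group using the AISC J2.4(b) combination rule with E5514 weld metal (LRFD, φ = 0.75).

φR_n ≈ 940 kN

E55XX → F_EXX = 550 MPa.
t_e = 0.707 × 12 = 8.484 mm.
R_nwl = 0.6 × 550 × 8.484 × 200 × 10⁻³ = 559.9 kN (longitudinal, 2 welds).
R_nwt = 0.6 × 550 × 8.484 × 185 × 10⁻³ = 517.9 kN (transverse, base value).
(i) R_nwl + R_nwt = 1078 kN; (ii) 0.85 R_nwl + 1.5 R_nwt = 1253 kN.
R_n = max = 1253 kN [governs: (ii)]; φR_n = 939.7 kN.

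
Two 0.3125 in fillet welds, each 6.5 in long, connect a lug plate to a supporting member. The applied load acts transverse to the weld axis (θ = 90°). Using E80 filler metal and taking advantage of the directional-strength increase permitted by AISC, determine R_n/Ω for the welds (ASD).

R_n/Ω ≈ 103 kip

E80XX → F_EXX = 80 ksi.
t_e = 0.707 × 0.3125 = 0.2209 in; A_we = 0.2209 × 13 = 2.872 in².
Directional factor: 1.0 + 0.5 sin^1.5(90°) = 1.5.
F_nw = 0.6 × 80 × 1.5 = 72 ksi.
R_n/Ω = (72 × 2.872) / 2.0 = 103.4 kip.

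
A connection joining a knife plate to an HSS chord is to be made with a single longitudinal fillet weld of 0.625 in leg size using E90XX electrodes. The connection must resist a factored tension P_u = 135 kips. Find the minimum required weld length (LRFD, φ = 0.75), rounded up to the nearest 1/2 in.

E90XX → F_EXX = 90 ksi.
Throat t_e = 0.707 × 0.625 = 0.4419 in.
φr_n = 0.75 × 0.6 × 90 × 0.4419 = 17.9 kips/in.
L_req = P_u / φr_n = 135 / 17.9 = 7.544 in total.
Round up → use L = 8 in.

L = 8 in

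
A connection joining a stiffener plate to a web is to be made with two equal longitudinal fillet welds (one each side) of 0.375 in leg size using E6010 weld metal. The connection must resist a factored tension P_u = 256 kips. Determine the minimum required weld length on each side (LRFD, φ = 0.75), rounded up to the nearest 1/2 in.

L = 18 in on each side

E60XX → F_EXX = 60 ksi.
Throat t_e = 0.707 × 0.375 = 0.2651 in.
φr_n = 0.75 × 0.6 × 60 × 0.2651 = 7.158 kips/in.
L_req = P_u / φr_n = 256 / 7.158 = 35.76 in total.
Per side: 35.76 / 2 = 17.88 in.
Round up → use L = 18 in on each side.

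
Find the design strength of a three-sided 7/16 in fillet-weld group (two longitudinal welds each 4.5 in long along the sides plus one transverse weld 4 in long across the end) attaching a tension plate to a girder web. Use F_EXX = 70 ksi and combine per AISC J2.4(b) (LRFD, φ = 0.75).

φR_n ≈ 133 kips

t_e = 0.707 × 0.4375 = 0.3093 in.
R_nwl = 0.6 × 70 × 0.3093 × 9 = 116.9 kips (longitudinal, 2 welds).
R_nwt = 0.6 × 70 × 0.3093 × 4 = 51.96 kips (transverse, base value).
(i) R_nwl + R_nwt = 168.9 kips; (ii) 0.85 R_nwl + 1.5 R_nwt = 177.3 kips.
R_n = max = 177.3 kips [governs: (ii)]; φR_n = 133 kips.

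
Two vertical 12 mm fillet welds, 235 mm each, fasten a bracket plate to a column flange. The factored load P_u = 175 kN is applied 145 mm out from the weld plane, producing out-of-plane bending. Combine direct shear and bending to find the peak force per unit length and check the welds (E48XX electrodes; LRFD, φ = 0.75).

f_max ≈ 1430 N/mm; adequate

E48XX → F_EXX = 480 MPa.
L_w = 2 × 235 = 470 mm; section modulus (unit throat) S = 2 × L²/6 = 18410 mm².
Direct shear f_v = P/L_w = 175×10³/470 = 372.3 N/mm.
Moment M = P × e = 175×10³ × 145 = 25375000 N·mm; bending f_b = M/S = 1378 N/mm.
f_max = √(f_v² + f_b²) = √(372.3² + 1378²) = 1428 N/mm.
φr_n = 0.75 × 0.6 × 480 × (0.707 × 12) = 1833 N/mm → adequate.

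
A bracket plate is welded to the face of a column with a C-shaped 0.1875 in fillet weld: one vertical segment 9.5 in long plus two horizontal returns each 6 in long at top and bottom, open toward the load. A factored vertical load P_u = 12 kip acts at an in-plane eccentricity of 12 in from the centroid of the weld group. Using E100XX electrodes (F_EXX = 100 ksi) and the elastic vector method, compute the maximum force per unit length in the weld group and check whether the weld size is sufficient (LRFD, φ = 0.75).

Total weld length L_w = 21.5 in. Treat welds as unit-width lines.
Centroid: x̄ = 2×6×3 / 21.5 = 1.674 in from the vertical weld.
Polar moment about centroid: J = I_x + I_y = [9.5³/12 + 2×6×4.75²] + [9.5×1.674² + 2(6³/12 + 6×1.326²)] = 425.9 in³.
Direct shear f_v = P/L_w = 12 / 21.5 = 0.5581 kip/in (vertical).
Torsion M = P·e = 12 × 12 = 144 kip·in.
Critical point at (x, y) = (4.326, 4.75) from centroid. f_tx = M·y/J = 1.606 kip/in; f_ty = M·x/J = 1.462 kip/in.
Resultant f_max = √[f_tx² + (f_v + f_ty)²] = √[1.606² + (0.5581 + 1.462)²] = 2.581 kip/in.
Capacity per unit length: φr_n = 0.75 × 0.6 × 100 × (0.707 × 0.1875) = 5.965 kip/in.
2.581 ≤ 5.965 → adequate.

f_max ≈ 2.58 kip/in; adequate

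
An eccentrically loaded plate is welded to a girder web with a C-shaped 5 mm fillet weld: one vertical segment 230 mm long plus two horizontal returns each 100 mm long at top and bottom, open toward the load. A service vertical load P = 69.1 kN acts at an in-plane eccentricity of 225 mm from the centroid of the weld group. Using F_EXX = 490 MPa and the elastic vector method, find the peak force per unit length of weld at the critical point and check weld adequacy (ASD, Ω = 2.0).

f_max ≈ 629 N/mm; NOT adequate

Total weld length L_w = 430 mm. Treat welds as unit-width lines.
Centroid: x̄ = 2×100×50 / 430 = 23.26 mm from the vertical weld.
Polar moment about centroid: J = I_x + I_y = [230³/12 + 2×100×115²] + [230×23.26² + 2(100³/12 + 100×26.74²)] = 4093000 mm³.
Direct shear f_v = P/L_w = 69.1×10³ / 430 = 160.7 N/mm (vertical).
Torsion M = P·e = 69.1×10³ × 225 = 15548000 N·mm.
Critical point at (x, y) = (76.74, 115) from centroid. f_tx = M·y/J = 436.8 N/mm; f_ty = M·x/J = 291.5 N/mm.
Resultant f_max = √[f_tx² + (f_v + f_ty)²] = √[436.8² + (160.7 + 291.5)²] = 628.7 N/mm.
Capacity per unit length: r_n/Ω = (1/2.0) × 0.6 × 490 × (0.707 × 5) = 519.6 N/mm.
628.7 > 519.6 → NOT adequate.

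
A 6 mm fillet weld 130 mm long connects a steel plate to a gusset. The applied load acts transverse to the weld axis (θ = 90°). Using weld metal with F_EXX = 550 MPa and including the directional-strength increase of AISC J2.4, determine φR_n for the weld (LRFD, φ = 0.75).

t_e = 0.707 × 6 = 4.242 mm; A_we = 4.242 × 130 = 551.5 mm².
Directional factor: 1.0 + 0.5 sin^1.5(90°) = 1.5.
F_nw = 0.6 × 550 × 1.5 = 495 MPa.
φR_n = 0.75 × 495 × 551.5 × 10⁻³ = 204.7 kN.

φR_n ≈ 205 kN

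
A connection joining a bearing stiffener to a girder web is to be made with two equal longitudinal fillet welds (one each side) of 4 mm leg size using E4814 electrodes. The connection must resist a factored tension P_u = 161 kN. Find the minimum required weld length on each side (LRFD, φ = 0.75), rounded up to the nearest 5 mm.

L = 135 mm on each side

E48XX → F_EXX = 480 MPa.
Throat t_e = 0.707 × 4 = 2.828 mm.
φr_n = 0.75 × 0.6 × 480 × 2.828 × 10⁻³ = 0.6108 kN/mm.
L_req = P_u / φr_n = 161 / 0.6108 = 263.6 mm total.
Per side: 263.6 / 2 = 131.8 mm.
Round up → use L = 135 mm on each side.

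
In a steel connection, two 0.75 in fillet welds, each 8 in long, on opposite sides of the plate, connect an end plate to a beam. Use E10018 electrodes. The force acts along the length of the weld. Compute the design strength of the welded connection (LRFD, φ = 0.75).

E100XX → F_EXX = 100 ksi.
Effective throat t_e = 0.707 × 0.75 = 0.5302 in.
Total length L = 16 in; A_we = 0.5302 × 16 = 8.484 in².
F_nw = 0.6 F_EXX = 0.6 × 100 = 60 ksi.
φR_n = 0.75 × 60 × 8.484 = 381.8 kips.

φR_n ≈ 382 kips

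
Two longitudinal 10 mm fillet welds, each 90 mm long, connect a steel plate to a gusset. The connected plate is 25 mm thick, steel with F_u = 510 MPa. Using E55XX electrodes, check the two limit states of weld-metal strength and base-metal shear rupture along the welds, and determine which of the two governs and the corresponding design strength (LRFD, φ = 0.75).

φR_n ≈ 315 kN (weld metal governs)

E55XX → F_EXX = 550 MPa.
t_e = 0.707 × 10 = 7.07 mm; L = 180 mm.
Weld metal: φR_n = 0.75 × 0.6 × 550 × 7.07 × 180 × 10⁻³ = 315 kN.
Base metal (shear rupture): φR_n = 0.75 × 0.6 × 510 × 25 × 180 × 10⁻³ = 1033 kN.
Governing: weld metal.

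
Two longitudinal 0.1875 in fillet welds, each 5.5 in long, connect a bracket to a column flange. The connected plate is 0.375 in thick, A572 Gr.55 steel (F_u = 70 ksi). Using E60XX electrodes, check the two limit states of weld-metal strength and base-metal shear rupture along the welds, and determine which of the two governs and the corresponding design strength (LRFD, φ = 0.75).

E60XX → F_EXX = 60 ksi.
t_e = 0.707 × 0.1875 = 0.1326 in; L = 11 in.
Weld metal: φR_n = 0.75 × 0.6 × 60 × 0.1326 × 11 = 39.37 kips.
Base metal (shear rupture): φR_n = 0.75 × 0.6 × 70 × 0.375 × 11 = 129.9 kips.
Governing: weld metal.

φR_n ≈ 39.4 kips (weld metal governs)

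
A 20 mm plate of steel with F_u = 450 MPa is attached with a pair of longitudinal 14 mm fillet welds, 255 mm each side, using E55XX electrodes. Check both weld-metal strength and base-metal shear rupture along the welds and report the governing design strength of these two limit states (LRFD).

φR_n ≈ 1250 kN (weld metal governs)

E55XX → F_EXX = 550 MPa.
t_e = 0.707 × 14 = 9.898 mm; L = 510 mm.
Weld metal: φR_n = 0.75 × 0.6 × 550 × 9.898 × 510 × 10⁻³ = 1249 kN.
Base metal (shear rupture): φR_n = 0.75 × 0.6 × 450 × 20 × 510 × 10⁻³ = 2066 kN.
Governing: weld metal.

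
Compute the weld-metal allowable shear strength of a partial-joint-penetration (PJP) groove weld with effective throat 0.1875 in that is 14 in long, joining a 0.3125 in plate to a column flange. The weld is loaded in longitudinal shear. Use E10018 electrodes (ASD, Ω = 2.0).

E100XX → F_EXX = 100 ksi.
Effective throat (given) t_e = 0.1875 in.
A_we = 0.1875 × 14 = 2.625 in².
F_nw = 0.6 F_EXX = 60 ksi.
R_n/Ω = (60 × 2.625) / 2.0 = 78.75 kips.

R_n/Ω ≈ 78.8 kips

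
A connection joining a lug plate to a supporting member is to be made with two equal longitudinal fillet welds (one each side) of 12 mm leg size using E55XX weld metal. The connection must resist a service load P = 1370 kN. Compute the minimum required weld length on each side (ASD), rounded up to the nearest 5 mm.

E55XX → F_EXX = 550 MPa.
Throat t_e = 0.707 × 12 = 8.484 mm.
r_n/Ω = (0.6 × 550 × 8.484) / 2.0 = 1400 N/mm = 1.4 kN/mm.
L_req = P / (r_n/Ω) = 1370 / 1.4 = 978.7 mm total.
Per side: 978.7 / 2 = 489.3 mm.
Round up → use L = 490 mm on each side.

L = 490 mm on each side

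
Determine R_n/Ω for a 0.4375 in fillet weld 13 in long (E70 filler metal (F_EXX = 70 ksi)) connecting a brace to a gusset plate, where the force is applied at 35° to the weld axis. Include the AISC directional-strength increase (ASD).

t_e = 0.707 × 0.4375 = 0.3093 in; A_we = 0.3093 × 13 = 4.021 in².
Directional factor: 1.0 + 0.5 sin^1.5(35°) = 1.217.
F_nw = 0.6 × 70 × 1.217 = 51.12 ksi.
R_n/Ω = (51.12 × 4.021) / 2.0 = 102.8 kip.

R_n/Ω ≈ 103 kip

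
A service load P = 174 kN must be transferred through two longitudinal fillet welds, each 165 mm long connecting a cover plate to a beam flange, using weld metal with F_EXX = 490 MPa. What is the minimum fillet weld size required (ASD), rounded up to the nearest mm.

w = 6 mm

Total weld length L = 330 mm.
Required throat t_e = P × Ω / (0.6 F_EXX × L) = 174 × 2.0 / (0.6 × 490 × 330 × 10⁻³) = 3.587 mm.
Required leg w = t_e / 0.707 = 5.073 mm → use 6 mm.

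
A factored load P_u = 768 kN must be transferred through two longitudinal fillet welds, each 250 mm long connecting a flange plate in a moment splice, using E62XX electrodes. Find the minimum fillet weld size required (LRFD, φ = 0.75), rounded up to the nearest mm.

w = 8 mm

E62XX → F_EXX = 620 MPa.
Total weld length L = 500 mm.
Required throat t_e = P_u / (φ × 0.6 F_EXX × L) = 768 / (0.75 × 0.6 × 620 × 500 × 10⁻³) = 5.505 mm.
Required leg w = t_e / 0.707 = 7.787 mm → use 8 mm.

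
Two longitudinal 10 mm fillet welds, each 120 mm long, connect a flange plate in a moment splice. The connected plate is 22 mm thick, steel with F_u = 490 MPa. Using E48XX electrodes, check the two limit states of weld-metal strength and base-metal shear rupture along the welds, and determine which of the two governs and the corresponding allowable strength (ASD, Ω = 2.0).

E48XX → F_EXX = 480 MPa.
t_e = 0.707 × 10 = 7.07 mm; L = 240 mm.
Weld metal: R_n/Ω = (1/2.0) × 0.6 × 480 × 7.07 × 240 × 10⁻³ = 244.3 kN.
Base metal (shear rupture): R_n/Ω = (1/2.0) × 0.6 × 490 × 22 × 240 × 10⁻³ = 776.2 kN.
Governing: weld metal.

R_n/Ω ≈ 244 kN (weld metal governs)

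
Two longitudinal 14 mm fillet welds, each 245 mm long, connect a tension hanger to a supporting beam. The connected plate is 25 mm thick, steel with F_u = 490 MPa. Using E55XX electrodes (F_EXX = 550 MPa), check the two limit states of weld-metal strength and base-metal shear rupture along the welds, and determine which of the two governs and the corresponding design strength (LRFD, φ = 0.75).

φR_n ≈ 1200 kN (weld metal governs)

t_e = 0.707 × 14 = 9.898 mm; L = 490 mm.
Weld metal: φR_n = 0.75 × 0.6 × 550 × 9.898 × 490 × 10⁻³ = 1200 kN.
Base metal (shear rupture): φR_n = 0.75 × 0.6 × 490 × 25 × 490 × 10⁻³ = 2701 kN.
Governing: weld metal.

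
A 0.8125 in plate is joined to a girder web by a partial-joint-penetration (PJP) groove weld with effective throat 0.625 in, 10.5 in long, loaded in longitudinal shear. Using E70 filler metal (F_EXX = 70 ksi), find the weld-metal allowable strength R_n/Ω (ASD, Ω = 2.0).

Effective throat (given) t_e = 0.625 in.
A_we = 0.625 × 10.5 = 6.562 in².
F_nw = 0.6 F_EXX = 42 ksi.
R_n/Ω = (42 × 6.562) / 2.0 = 137.8 kips.

R_n/Ω ≈ 138 kips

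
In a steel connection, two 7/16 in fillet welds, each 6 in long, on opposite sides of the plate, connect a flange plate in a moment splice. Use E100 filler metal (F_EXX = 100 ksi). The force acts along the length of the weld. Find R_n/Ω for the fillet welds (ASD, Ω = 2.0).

R_n/Ω ≈ 111 kip

Effective throat t_e = 0.707 × 0.4375 = 0.3093 in.
Total length L = 12 in; A_we = 0.3093 × 12 = 3.712 in².
F_nw = 0.6 F_EXX = 0.6 × 100 = 60 ksi.
R_n = 60 × 3.712 = 222.7 kip; R_n/Ω = 222.7/2.0 = 111.4 kip.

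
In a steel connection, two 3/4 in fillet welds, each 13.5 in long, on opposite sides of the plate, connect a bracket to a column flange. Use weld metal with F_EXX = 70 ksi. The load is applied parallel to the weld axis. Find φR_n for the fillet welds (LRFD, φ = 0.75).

φR_n ≈ 451 kips

Effective throat t_e = 0.707 × 0.75 = 0.5302 in.
Total length L = 27 in; A_we = 0.5302 × 27 = 14.32 in².
F_nw = 0.6 F_EXX = 0.6 × 70 = 42 ksi.
φR_n = 0.75 × 42 × 14.32 = 451 kips.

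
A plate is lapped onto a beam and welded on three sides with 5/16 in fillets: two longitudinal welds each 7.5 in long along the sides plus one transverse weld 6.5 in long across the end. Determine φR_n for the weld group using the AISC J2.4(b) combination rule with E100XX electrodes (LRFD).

E100XX → F_EXX = 100 ksi.
t_e = 0.707 × 0.3125 = 0.2209 in.
R_nwl = 0.6 × 100 × 0.2209 × 15 = 198.8 kip (longitudinal, 2 welds).
R_nwt = 0.6 × 100 × 0.2209 × 6.5 = 86.17 kip (transverse, base value).
(i) R_nwl + R_nwt = 285 kip; (ii) 0.85 R_nwl + 1.5 R_nwt = 298.3 kip.
R_n = max = 298.3 kip [governs: (ii)]; φR_n = 223.7 kip.

φR_n ≈ 224 kip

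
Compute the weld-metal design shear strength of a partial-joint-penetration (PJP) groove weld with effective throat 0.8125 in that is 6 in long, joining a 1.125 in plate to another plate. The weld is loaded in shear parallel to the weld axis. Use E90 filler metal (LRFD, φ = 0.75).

E90XX → F_EXX = 90 ksi.
Effective throat (given) t_e = 0.8125 in.
A_we = 0.8125 × 6 = 4.875 in².
F_nw = 0.6 F_EXX = 54 ksi.
φR_n = 0.75 × 54 × 4.875 = 197.4 kips.

φR_n ≈ 197 kips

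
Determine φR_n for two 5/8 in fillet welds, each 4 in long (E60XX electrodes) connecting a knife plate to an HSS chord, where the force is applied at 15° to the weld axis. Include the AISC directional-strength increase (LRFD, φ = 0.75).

E60XX → F_EXX = 60 ksi.
t_e = 0.707 × 0.625 = 0.4419 in; A_we = 0.4419 × 8 = 3.535 in².
Directional factor: 1.0 + 0.5 sin^1.5(15°) = 1.066.
F_nw = 0.6 × 60 × 1.066 = 38.37 ksi.
φR_n = 0.75 × 38.37 × 3.535 = 101.7 kips.

φR_n ≈ 102 kips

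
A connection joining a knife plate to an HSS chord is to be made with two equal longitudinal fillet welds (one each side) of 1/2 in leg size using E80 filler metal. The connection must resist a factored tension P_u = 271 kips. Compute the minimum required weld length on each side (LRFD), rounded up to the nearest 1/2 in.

L = 11 in on each side

E80XX → F_EXX = 80 ksi.
Throat t_e = 0.707 × 0.5 = 0.3535 in.
φr_n = 0.75 × 0.6 × 80 × 0.3535 = 12.73 kips/in.
L_req = P_u / φr_n = 271 / 12.73 = 21.29 in total.
Per side: 21.29 / 2 = 10.65 in.
Round up → use L = 11 in on each side.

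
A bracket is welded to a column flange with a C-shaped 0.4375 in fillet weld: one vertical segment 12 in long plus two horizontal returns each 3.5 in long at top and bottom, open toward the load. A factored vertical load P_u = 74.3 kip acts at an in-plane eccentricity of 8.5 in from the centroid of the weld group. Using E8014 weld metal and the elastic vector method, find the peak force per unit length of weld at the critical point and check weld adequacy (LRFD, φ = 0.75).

f_max ≈ 12.3 kip/in; NOT adequate

E80XX → F_EXX = 80 ksi.
Total weld length L_w = 19 in. Treat welds as unit-width lines.
Centroid: x̄ = 2×3.5×1.75 / 19 = 0.6447 in from the vertical weld.
Polar moment about centroid: J = I_x + I_y = [12³/12 + 2×3.5×6²] + [12×0.6447² + 2(3.5³/12 + 3.5×1.105²)] = 416.7 in³.
Direct shear f_v = P/L_w = 74.3 / 19 = 3.911 kip/in (vertical).
Torsion M = P·e = 74.3 × 8.5 = 631.55 kip·in.
Critical point at (x, y) = (2.855, 6) from centroid. f_tx = M·y/J = 9.094 kip/in; f_ty = M·x/J = 4.328 kip/in.
Resultant f_max = √[f_tx² + (f_v + f_ty)²] = √[9.094² + (3.911 + 4.328)²] = 12.27 kip/in.
Capacity per unit length: φr_n = 0.75 × 0.6 × 80 × (0.707 × 0.4375) = 11.14 kip/in.
12.27 > 11.14 → NOT adequate.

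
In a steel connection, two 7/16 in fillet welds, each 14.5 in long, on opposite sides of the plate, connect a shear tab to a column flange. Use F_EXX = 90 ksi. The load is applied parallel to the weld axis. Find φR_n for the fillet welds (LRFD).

Effective throat t_e = 0.707 × 0.4375 = 0.3093 in.
Total length L = 29 in; A_we = 0.3093 × 29 = 8.97 in².
F_nw = 0.6 F_EXX = 0.6 × 90 = 54 ksi.
φR_n = 0.75 × 54 × 8.97 = 363.3 kip.

φR_n ≈ 363 kip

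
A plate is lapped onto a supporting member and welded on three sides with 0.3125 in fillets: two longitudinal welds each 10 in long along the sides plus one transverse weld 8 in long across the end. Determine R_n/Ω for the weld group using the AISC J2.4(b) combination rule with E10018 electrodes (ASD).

R_n/Ω ≈ 192 kip

E100XX → F_EXX = 100 ksi.
t_e = 0.707 × 0.3125 = 0.2209 in.
R_nwl = 0.6 × 100 × 0.2209 × 20 = 265.1 kip (longitudinal, 2 welds).
R_nwt = 0.6 × 100 × 0.2209 × 8 = 106 kip (transverse, base value).
(i) R_nwl + R_nwt = 371.2 kip; (ii) 0.85 R_nwl + 1.5 R_nwt = 384.4 kip.
R_n = max = 384.4 kip [governs: (ii)]; R_n/Ω = 192.2 kip.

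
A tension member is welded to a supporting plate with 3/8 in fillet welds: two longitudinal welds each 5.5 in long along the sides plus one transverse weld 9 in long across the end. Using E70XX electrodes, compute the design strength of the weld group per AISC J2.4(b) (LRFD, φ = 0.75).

φR_n ≈ 191 kip

E70XX → F_EXX = 70 ksi.
t_e = 0.707 × 0.375 = 0.2651 in.
R_nwl = 0.6 × 70 × 0.2651 × 11 = 122.5 kip (longitudinal, 2 welds).
R_nwt = 0.6 × 70 × 0.2651 × 9 = 100.2 kip (transverse, base value).
(i) R_nwl + R_nwt = 222.7 kip; (ii) 0.85 R_nwl + 1.5 R_nwt = 254.4 kip.
R_n = max = 254.4 kip [governs: (ii)]; φR_n = 190.8 kip.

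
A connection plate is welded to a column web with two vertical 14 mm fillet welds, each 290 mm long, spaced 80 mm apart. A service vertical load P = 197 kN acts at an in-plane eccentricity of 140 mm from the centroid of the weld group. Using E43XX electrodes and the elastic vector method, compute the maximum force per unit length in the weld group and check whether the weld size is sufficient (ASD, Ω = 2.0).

E43XX → F_EXX = 430 MPa.
Total weld length L_w = 580 mm. Treat welds as unit-width lines.
Polar moment about centroid: J = 2[d³/12 + d(b/2)²] = 2[290³/12 + 290×40²] = 4993000 mm³.
Direct shear f_v = P/L_w = 197×10³ / 580 = 339.7 N/mm (vertical).
Torsion M = P·e = 197×10³ × 140 = 27580000 N·mm.
Critical point at (x, y) = (40, 145) from centroid. f_tx = M·y/J = 801 N/mm; f_ty = M·x/J = 221 N/mm.
Resultant f_max = √[f_tx² + (f_v + f_ty)²] = √[801² + (339.7 + 221)²] = 977.7 N/mm.
Capacity per unit length: r_n/Ω = (1/2.0) × 0.6 × 430 × (0.707 × 14) = 1277 N/mm.
977.7 ≤ 1277 → adequate.

f_max ≈ 978 N/mm; adequate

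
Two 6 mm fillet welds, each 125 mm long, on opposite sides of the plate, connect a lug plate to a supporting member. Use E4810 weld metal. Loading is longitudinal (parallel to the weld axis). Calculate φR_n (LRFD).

φR_n ≈ 229 kN

E48XX → F_EXX = 480 MPa.
Effective throat t_e = 0.707 × 6 = 4.242 mm.
Total length L = 250 mm; A_we = 4.242 × 250 = 1060 mm².
F_nw = 0.6 F_EXX = 0.6 × 480 = 288 MPa.
φR_n = 0.75 × 288 × 1060 × 10⁻³ = 229.1 kN.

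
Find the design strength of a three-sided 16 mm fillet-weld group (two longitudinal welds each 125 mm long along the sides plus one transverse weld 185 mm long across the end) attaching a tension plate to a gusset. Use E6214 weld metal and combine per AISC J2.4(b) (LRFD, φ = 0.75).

E62XX → F_EXX = 620 MPa.
t_e = 0.707 × 16 = 11.31 mm.
R_nwl = 0.6 × 620 × 11.31 × 250 × 10⁻³ = 1052 kN (longitudinal, 2 welds).
R_nwt = 0.6 × 620 × 11.31 × 185 × 10⁻³ = 778.5 kN (transverse, base value).
(i) R_nwl + R_nwt = 1831 kN; (ii) 0.85 R_nwl + 1.5 R_nwt = 2062 kN.
R_n = max = 2062 kN [governs: (ii)]; φR_n = 1546 kN.

φR_n ≈ 1550 kN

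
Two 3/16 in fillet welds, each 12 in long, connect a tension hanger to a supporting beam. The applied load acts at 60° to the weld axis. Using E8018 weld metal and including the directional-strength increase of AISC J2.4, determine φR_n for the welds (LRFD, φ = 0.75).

φR_n ≈ 161 kip

E80XX → F_EXX = 80 ksi.
t_e = 0.707 × 0.1875 = 0.1326 in; A_we = 0.1326 × 24 = 3.181 in².
Directional factor: 1.0 + 0.5 sin^1.5(60°) = 1.403.
F_nw = 0.6 × 80 × 1.403 = 67.34 ksi.
φR_n = 0.75 × 67.34 × 3.181 = 160.7 kip.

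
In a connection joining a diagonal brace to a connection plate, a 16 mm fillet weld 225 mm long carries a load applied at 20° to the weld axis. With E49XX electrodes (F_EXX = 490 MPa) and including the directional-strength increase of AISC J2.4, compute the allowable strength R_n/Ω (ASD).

t_e = 0.707 × 16 = 11.31 mm; A_we = 11.31 × 225 = 2545 mm².
Directional factor: 1.0 + 0.5 sin^1.5(20°) = 1.1.
F_nw = 0.6 × 490 × 1.1 = 323.4 MPa.
R_n/Ω = (323.4 × 2545) / 2.0 × 10⁻³ = 411.6 kN.

R_n/Ω ≈ 412 kN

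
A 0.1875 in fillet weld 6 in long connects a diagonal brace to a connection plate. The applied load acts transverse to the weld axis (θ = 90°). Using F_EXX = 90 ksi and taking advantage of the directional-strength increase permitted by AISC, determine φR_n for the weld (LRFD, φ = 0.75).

t_e = 0.707 × 0.1875 = 0.1326 in; A_we = 0.1326 × 6 = 0.7954 in².
Directional factor: 1.0 + 0.5 sin^1.5(90°) = 1.5.
F_nw = 0.6 × 90 × 1.5 = 81 ksi.
φR_n = 0.75 × 81 × 0.7954 = 48.32 kips.

φR_n ≈ 48.3 kips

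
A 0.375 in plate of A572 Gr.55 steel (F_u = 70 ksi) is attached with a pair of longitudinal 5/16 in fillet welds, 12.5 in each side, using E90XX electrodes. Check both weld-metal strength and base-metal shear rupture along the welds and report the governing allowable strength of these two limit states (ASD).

E90XX → F_EXX = 90 ksi.
t_e = 0.707 × 0.3125 = 0.2209 in; L = 25 in.
Weld metal: R_n/Ω = (1/2.0) × 0.6 × 90 × 0.2209 × 25 = 149.1 kip.
Base metal (shear rupture): R_n/Ω = (1/2.0) × 0.6 × 70 × 0.375 × 25 = 196.9 kip.
Governing: weld metal.

R_n/Ω ≈ 149 kip (weld metal governs)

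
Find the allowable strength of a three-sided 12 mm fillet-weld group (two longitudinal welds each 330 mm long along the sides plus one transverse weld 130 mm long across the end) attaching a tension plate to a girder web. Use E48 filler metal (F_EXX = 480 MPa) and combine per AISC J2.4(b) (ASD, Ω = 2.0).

t_e = 0.707 × 12 = 8.484 mm.
R_nwl = 0.6 × 480 × 8.484 × 660 × 10⁻³ = 1613 kN (longitudinal, 2 welds).
R_nwt = 0.6 × 480 × 8.484 × 130 × 10⁻³ = 317.6 kN (transverse, base value).
(i) R_nwl + R_nwt = 1930 kN; (ii) 0.85 R_nwl + 1.5 R_nwt = 1847 kN.
R_n = max = 1930 kN [governs: (i)]; R_n/Ω = 965.1 kN.

R_n/Ω ≈ 965 kN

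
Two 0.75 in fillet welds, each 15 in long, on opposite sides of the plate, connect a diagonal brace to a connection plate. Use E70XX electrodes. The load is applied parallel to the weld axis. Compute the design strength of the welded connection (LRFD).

E70XX → F_EXX = 70 ksi.
Effective throat t_e = 0.707 × 0.75 = 0.5302 in.
Total length L = 30 in; A_we = 0.5302 × 30 = 15.91 in².
F_nw = 0.6 F_EXX = 0.6 × 70 = 42 ksi.
φR_n = 0.75 × 42 × 15.91 = 501.1 kips.

φR_n ≈ 501 kips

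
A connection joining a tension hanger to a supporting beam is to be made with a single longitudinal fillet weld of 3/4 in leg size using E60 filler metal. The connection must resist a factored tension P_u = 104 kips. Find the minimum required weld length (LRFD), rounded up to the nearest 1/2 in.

L = 7.5 in

E60XX → F_EXX = 60 ksi.
Throat t_e = 0.707 × 0.75 = 0.5302 in.
φr_n = 0.75 × 0.6 × 60 × 0.5302 = 14.32 kips/in.
L_req = P_u / φr_n = 104 / 14.32 = 7.264 in total.
Round up → use L = 7.5 in.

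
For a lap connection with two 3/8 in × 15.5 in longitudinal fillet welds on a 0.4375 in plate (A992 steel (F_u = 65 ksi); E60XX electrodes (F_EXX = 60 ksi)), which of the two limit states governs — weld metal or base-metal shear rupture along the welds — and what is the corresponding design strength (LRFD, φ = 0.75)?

φR_n ≈ 222 kip (weld metal governs)

t_e = 0.707 × 0.375 = 0.2651 in; L = 31 in.
Weld metal: φR_n = 0.75 × 0.6 × 60 × 0.2651 × 31 = 221.9 kip.
Base metal (shear rupture): φR_n = 0.75 × 0.6 × 65 × 0.4375 × 31 = 396.7 kip.
Governing: weld metal.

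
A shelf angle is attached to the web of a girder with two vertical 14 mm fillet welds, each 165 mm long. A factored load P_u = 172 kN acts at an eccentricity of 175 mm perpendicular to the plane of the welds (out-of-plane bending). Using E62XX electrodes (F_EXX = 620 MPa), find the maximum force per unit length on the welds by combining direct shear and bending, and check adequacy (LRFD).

L_w = 2 × 165 = 330 mm; section modulus (unit throat) S = 2 × L²/6 = 9075 mm².
Direct shear f_v = P/L_w = 172×10³/330 = 521.2 N/mm.
Moment M = P × e = 172×10³ × 175 = 30100000 N·mm; bending f_b = M/S = 3317 N/mm.
f_max = √(f_v² + f_b²) = √(521.2² + 3317²) = 3358 N/mm.
φr_n = 0.75 × 0.6 × 620 × (0.707 × 14) = 2762 N/mm → NOT adequate.

f_max ≈ 3360 N/mm; NOT adequate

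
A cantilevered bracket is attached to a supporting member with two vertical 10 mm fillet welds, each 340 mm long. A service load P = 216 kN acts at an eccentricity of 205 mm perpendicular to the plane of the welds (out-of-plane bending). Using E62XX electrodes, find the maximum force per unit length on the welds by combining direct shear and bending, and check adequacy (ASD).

f_max ≈ 1190 N/mm; adequate

E62XX → F_EXX = 620 MPa.
L_w = 2 × 340 = 680 mm; section modulus (unit throat) S = 2 × L²/6 = 38530 mm².
Direct shear f_v = P/L_w = 216×10³/680 = 317.6 N/mm.
Moment M = P × e = 216×10³ × 205 = 44280000 N·mm; bending f_b = M/S = 1149 N/mm.
f_max = √(f_v² + f_b²) = √(317.6² + 1149²) = 1192 N/mm.
r_n/Ω = (1/2.0) × 0.6 × 620 × (0.707 × 10) = 1315 N/mm → adequate.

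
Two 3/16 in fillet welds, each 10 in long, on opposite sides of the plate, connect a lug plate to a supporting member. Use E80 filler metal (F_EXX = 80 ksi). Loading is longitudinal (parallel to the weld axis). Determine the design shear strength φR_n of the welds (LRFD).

φR_n ≈ 95.4 kips

Effective throat t_e = 0.707 × 0.1875 = 0.1326 in.
Total length L = 20 in; A_we = 0.1326 × 20 = 2.651 in².
F_nw = 0.6 F_EXX = 0.6 × 80 = 48 ksi.
φR_n = 0.75 × 48 × 2.651 = 95.45 kips.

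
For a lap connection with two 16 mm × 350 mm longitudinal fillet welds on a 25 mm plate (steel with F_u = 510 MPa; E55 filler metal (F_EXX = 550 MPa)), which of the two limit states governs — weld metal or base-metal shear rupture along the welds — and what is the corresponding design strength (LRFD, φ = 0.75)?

t_e = 0.707 × 16 = 11.31 mm; L = 700 mm.
Weld metal: φR_n = 0.75 × 0.6 × 550 × 11.31 × 700 × 10⁻³ = 1960 kN.
Base metal (shear rupture): φR_n = 0.75 × 0.6 × 510 × 25 × 700 × 10⁻³ = 4016 kN.
Governing: weld metal.

φR_n ≈ 1960 kN (weld metal governs)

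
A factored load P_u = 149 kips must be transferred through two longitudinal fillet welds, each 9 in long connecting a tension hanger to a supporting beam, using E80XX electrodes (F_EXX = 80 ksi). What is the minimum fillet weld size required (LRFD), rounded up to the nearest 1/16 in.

w = 3/8 in

Total weld length L = 18 in.
Required throat t_e = P_u / (φ × 0.6 F_EXX × L) = 149 / (0.75 × 0.6 × 80 × 18) = 0.2299 in.
Required leg w = t_e / 0.707 = 0.3252 in → use 3/8 in.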